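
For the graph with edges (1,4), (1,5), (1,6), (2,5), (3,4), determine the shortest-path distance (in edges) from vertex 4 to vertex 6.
2 (path: 4 -> 1 -> 6, 2 edges)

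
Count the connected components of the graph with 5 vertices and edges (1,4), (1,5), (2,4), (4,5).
2 (components: {1, 2, 4, 5}, {3})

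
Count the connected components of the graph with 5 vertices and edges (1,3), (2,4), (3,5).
2 (components: {1, 3, 5}, {2, 4})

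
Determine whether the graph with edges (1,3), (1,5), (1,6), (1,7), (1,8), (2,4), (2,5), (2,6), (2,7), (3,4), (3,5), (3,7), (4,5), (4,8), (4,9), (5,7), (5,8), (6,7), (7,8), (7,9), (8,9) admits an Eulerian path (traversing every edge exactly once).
No (6 vertices have odd degree: {1, 4, 6, 7, 8, 9}; Eulerian path requires 0 or 2)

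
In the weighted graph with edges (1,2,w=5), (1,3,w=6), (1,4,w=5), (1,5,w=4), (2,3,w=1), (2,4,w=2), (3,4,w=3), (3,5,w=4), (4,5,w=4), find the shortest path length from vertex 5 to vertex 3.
4 (path: 5 -> 3; weights 4 = 4)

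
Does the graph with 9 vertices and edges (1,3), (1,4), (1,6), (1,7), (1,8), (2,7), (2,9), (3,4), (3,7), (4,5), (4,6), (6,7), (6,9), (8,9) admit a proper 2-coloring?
No (odd cycle of length 3: 4 -> 1 -> 3 -> 4)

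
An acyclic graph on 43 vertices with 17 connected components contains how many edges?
26 (Each of the 17 component trees on V_i vertices has V_i - 1 edges; summing gives V - C = 43 - 17 = 26)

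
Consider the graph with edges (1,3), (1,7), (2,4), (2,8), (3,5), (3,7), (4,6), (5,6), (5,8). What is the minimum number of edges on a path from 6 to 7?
3 (path: 6 -> 5 -> 3 -> 7, 3 edges)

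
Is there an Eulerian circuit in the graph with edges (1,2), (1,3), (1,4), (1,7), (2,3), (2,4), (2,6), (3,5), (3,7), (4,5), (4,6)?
Yes (the graph is connected and all 7 vertices have even degree)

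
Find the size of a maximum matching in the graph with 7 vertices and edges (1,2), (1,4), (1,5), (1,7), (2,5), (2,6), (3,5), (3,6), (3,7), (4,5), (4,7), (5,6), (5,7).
3 (matching: (1,4), (3,6), (5,7); upper bound floor(n/2) = floor(7/2) = 3)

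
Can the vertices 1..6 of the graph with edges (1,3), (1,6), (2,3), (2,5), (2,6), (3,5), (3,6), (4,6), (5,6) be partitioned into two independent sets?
No (odd cycle of length 3: 3 -> 1 -> 6 -> 3)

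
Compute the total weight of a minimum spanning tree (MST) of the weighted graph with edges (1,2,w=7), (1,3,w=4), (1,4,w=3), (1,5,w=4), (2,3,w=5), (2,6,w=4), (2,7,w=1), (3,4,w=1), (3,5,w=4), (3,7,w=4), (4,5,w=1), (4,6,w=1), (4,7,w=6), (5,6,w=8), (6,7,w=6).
11 (MST edges: (1,4,w=3), (2,6,w=4), (2,7,w=1), (3,4,w=1), (4,5,w=1), (4,6,w=1); sum of weights 3 + 4 + 1 + 1 + 1 + 1 = 11)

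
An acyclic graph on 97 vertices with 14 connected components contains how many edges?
83 (Each of the 14 component trees on V_i vertices has V_i - 1 edges; summing gives V - C = 97 - 14 = 83)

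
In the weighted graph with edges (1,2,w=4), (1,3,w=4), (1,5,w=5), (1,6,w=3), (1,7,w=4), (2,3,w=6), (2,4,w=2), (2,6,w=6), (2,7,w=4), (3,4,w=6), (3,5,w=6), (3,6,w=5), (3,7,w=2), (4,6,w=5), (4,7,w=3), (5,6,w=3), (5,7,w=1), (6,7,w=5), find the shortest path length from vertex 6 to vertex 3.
5 (path: 6 -> 3; weights 5 = 5)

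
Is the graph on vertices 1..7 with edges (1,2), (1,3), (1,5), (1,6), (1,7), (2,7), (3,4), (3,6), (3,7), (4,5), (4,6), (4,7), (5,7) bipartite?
No (odd cycle of length 3: 5 -> 1 -> 7 -> 5)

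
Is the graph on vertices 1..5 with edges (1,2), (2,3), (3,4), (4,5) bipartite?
Yes. Partition: {1, 3, 5}, {2, 4}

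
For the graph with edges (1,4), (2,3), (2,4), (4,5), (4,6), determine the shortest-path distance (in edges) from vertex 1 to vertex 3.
3 (path: 1 -> 4 -> 2 -> 3, 3 edges)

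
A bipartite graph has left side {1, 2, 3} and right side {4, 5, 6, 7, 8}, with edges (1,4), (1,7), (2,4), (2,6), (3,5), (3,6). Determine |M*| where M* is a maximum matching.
3 (matching: (1,7), (2,6), (3,5); upper bound min(|L|,|R|) = min(3,5) = 3)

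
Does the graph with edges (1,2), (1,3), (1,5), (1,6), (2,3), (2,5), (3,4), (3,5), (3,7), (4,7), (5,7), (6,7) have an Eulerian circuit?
No (2 vertices have odd degree: {2, 3}; Eulerian circuit requires 0)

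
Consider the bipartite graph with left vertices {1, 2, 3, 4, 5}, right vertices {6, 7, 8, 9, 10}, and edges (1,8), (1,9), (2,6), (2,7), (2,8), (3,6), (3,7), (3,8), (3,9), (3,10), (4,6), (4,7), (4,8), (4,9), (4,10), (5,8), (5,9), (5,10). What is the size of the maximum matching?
5 (matching: (1,9), (2,8), (3,6), (4,7), (5,10); upper bound min(|L|,|R|) = min(5,5) = 5)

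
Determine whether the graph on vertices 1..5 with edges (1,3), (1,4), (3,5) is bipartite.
Yes. Partition: {1, 2, 5}, {3, 4}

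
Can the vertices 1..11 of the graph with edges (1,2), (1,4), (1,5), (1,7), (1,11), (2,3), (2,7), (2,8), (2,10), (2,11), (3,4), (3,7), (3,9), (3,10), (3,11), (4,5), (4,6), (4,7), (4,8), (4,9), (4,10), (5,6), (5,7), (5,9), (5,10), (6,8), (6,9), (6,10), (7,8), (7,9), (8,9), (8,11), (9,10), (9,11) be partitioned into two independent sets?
No (odd cycle of length 3: 2 -> 1 -> 7 -> 2)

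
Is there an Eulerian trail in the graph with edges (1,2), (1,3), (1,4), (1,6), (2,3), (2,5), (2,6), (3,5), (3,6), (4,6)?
Yes — and in fact it has an Eulerian circuit (the graph is connected and all 6 vertices have even degree)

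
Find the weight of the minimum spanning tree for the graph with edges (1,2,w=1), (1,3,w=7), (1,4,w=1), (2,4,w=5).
9 (MST edges: (1,2,w=1), (1,3,w=7), (1,4,w=1); sum of weights 1 + 7 + 1 = 9)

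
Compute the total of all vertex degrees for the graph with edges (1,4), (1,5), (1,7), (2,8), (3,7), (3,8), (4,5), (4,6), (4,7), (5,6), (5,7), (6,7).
24 (handshake: sum of degrees = 2|E| = 2 x 12 = 24)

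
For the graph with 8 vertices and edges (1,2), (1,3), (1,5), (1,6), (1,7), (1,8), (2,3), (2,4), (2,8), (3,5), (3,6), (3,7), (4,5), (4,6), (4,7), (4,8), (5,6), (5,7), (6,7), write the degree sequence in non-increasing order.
[6, 5, 5, 5, 5, 5, 4, 3] (degrees: deg(1)=6, deg(2)=4, deg(3)=5, deg(4)=5, deg(5)=5, deg(6)=5, deg(7)=5, deg(8)=3)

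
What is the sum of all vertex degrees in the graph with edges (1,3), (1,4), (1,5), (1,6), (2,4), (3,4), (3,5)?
14 (handshake: sum of degrees = 2|E| = 2 x 7 = 14)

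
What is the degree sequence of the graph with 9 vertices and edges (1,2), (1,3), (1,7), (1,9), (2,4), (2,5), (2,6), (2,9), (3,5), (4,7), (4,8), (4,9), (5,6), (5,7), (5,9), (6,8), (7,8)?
[5, 5, 4, 4, 4, 4, 3, 3, 2] (degrees: deg(1)=4, deg(2)=5, deg(3)=2, deg(4)=4, deg(5)=5, deg(6)=3, deg(7)=4, deg(8)=3, deg(9)=4)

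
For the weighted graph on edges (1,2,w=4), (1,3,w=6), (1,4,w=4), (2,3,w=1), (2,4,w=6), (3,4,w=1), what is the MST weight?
6 (MST edges: (1,2,w=4), (2,3,w=1), (3,4,w=1); sum of weights 4 + 1 + 1 = 6)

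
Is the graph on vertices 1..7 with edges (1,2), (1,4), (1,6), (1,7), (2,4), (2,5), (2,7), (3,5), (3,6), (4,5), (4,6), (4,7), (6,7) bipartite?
No (odd cycle of length 3: 6 -> 1 -> 4 -> 6)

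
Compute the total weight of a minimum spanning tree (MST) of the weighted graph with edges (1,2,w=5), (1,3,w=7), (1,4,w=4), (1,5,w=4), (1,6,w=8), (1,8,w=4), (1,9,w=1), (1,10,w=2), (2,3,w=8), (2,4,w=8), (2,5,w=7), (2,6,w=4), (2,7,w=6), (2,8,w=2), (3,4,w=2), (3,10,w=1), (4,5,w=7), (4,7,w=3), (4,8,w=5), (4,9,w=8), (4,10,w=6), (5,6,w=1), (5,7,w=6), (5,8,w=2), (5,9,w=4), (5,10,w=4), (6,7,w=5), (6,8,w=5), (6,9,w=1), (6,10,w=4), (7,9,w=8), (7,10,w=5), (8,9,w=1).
14 (MST edges: (1,9,w=1), (1,10,w=2), (2,8,w=2), (3,4,w=2), (3,10,w=1), (4,7,w=3), (5,6,w=1), (6,9,w=1), (8,9,w=1); sum of weights 1 + 2 + 2 + 2 + 1 + 3 + 1 + 1 + 1 = 14)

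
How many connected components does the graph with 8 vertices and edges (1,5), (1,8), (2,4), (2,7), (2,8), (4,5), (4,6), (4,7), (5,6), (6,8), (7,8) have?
2 (components: {1, 2, 4, 5, 6, 7, 8}, {3})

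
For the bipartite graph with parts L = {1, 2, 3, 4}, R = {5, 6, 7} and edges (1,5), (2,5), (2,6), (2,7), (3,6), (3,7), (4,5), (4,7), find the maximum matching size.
3 (matching: (1,5), (2,7), (3,6); upper bound min(|L|,|R|) = min(4,3) = 3)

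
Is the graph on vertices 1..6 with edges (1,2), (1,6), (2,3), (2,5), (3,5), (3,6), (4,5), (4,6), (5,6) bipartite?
No (odd cycle of length 3: 4 -> 6 -> 5 -> 4)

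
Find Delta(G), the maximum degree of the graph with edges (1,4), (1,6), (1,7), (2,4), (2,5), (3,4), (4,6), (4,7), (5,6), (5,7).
5 (attained at vertex 4)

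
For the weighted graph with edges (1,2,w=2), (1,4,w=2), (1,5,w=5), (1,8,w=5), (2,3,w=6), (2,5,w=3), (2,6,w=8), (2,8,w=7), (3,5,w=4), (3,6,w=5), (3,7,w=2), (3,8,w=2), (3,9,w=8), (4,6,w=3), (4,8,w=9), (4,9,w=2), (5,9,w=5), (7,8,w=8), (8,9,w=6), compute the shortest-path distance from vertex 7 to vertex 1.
9 (path: 7 -> 3 -> 8 -> 1; weights 2 + 2 + 5 = 9)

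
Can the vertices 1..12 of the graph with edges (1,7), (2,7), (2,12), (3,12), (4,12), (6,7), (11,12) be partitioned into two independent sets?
Yes. Partition: {1, 2, 3, 4, 5, 6, 8, 9, 10, 11}, {7, 12}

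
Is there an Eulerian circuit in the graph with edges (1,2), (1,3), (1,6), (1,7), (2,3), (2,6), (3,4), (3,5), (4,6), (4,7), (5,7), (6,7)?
No (2 vertices have odd degree: {2, 4}; Eulerian circuit requires 0)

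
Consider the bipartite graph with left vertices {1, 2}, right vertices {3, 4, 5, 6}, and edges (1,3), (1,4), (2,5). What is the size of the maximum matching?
2 (matching: (1,4), (2,5); upper bound min(|L|,|R|) = min(2,4) = 2)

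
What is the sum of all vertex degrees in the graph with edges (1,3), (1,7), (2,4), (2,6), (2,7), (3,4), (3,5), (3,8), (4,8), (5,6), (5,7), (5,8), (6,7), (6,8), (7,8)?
30 (handshake: sum of degrees = 2|E| = 2 x 15 = 30)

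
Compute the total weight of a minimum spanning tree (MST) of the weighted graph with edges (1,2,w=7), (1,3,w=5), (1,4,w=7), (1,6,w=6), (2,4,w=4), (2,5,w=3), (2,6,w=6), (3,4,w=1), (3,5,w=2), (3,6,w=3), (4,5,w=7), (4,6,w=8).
14 (MST edges: (1,3,w=5), (2,5,w=3), (3,4,w=1), (3,5,w=2), (3,6,w=3); sum of weights 5 + 3 + 1 + 2 + 3 = 14)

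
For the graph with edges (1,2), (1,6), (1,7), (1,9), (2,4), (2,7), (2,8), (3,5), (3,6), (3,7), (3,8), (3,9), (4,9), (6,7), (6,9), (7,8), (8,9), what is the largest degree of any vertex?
5 (attained at vertices 3, 7, 9)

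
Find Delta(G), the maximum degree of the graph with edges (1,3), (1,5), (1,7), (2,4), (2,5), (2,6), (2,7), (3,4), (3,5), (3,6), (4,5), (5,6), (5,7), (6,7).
6 (attained at vertex 5)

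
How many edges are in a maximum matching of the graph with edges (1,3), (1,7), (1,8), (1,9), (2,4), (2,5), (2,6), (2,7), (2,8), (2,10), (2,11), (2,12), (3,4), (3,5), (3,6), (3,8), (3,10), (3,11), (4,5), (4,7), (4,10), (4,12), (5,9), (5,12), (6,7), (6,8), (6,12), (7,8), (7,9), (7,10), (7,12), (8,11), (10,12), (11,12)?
6 (matching: (1,8), (2,5), (3,11), (4,10), (6,12), (7,9); upper bound floor(n/2) = floor(12/2) = 6)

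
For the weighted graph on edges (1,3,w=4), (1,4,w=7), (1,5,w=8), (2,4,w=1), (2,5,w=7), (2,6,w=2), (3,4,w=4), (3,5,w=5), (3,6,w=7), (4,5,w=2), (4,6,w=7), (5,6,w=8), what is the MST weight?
13 (MST edges: (1,3,w=4), (2,4,w=1), (2,6,w=2), (3,4,w=4), (4,5,w=2); sum of weights 4 + 1 + 2 + 4 + 2 = 13)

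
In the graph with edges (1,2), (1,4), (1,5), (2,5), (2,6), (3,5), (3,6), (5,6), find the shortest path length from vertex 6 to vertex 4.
3 (path: 6 -> 5 -> 1 -> 4, 3 edges)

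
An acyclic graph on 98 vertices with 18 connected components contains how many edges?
80 (Each of the 18 component trees on V_i vertices has V_i - 1 edges; summing gives V - C = 98 - 18 = 80)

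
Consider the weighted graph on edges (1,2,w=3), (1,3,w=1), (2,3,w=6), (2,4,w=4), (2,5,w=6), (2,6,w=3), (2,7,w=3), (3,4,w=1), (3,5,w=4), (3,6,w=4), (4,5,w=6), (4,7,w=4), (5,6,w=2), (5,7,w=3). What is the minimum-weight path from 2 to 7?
3 (path: 2 -> 7; weights 3 = 3)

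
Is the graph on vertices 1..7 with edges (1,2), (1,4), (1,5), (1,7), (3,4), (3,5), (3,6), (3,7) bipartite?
Yes. Partition: {1, 3}, {2, 4, 5, 6, 7}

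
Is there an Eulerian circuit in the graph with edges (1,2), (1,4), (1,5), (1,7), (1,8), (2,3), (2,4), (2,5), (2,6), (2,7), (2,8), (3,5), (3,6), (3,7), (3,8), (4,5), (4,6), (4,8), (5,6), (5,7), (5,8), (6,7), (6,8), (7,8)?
No (6 vertices have odd degree: {1, 2, 3, 4, 5, 8}; Eulerian circuit requires 0)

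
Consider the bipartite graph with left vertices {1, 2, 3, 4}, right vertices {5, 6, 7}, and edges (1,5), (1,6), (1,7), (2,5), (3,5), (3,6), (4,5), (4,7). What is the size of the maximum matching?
3 (matching: (1,7), (2,5), (3,6); upper bound min(|L|,|R|) = min(4,3) = 3)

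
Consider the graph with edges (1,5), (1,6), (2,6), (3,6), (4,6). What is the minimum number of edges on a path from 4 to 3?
2 (path: 4 -> 6 -> 3, 2 edges)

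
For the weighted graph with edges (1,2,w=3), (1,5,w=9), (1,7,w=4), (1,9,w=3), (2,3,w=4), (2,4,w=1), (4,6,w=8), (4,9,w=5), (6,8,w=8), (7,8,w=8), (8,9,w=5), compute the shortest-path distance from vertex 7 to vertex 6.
16 (path: 7 -> 8 -> 6; weights 8 + 8 = 16)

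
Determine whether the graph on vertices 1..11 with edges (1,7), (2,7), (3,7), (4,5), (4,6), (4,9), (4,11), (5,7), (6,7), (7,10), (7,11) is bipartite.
Yes. Partition: {1, 2, 3, 5, 6, 8, 9, 10, 11}, {4, 7}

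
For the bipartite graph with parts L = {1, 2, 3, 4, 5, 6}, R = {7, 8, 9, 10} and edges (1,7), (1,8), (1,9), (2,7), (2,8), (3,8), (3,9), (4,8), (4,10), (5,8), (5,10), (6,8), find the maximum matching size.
4 (matching: (1,9), (2,7), (3,8), (4,10); upper bound min(|L|,|R|) = min(6,4) = 4)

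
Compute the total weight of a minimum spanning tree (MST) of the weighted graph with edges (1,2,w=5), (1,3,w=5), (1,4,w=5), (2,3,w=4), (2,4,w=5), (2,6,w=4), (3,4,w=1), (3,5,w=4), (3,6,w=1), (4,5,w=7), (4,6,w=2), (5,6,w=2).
13 (MST edges: (1,3,w=5), (2,3,w=4), (3,4,w=1), (3,6,w=1), (5,6,w=2); sum of weights 5 + 4 + 1 + 1 + 2 = 13)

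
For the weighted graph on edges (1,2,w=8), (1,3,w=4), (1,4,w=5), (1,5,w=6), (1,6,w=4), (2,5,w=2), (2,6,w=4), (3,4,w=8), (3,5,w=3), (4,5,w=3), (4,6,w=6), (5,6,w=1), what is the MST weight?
13 (MST edges: (1,6,w=4), (2,5,w=2), (3,5,w=3), (4,5,w=3), (5,6,w=1); sum of weights 4 + 2 + 3 + 3 + 1 = 13)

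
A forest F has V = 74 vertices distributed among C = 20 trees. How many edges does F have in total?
54 (Each of the 20 component trees on V_i vertices has V_i - 1 edges; summing gives V - C = 74 - 20 = 54)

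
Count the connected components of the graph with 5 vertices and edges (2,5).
4 (components: {1}, {2, 5}, {3}, {4})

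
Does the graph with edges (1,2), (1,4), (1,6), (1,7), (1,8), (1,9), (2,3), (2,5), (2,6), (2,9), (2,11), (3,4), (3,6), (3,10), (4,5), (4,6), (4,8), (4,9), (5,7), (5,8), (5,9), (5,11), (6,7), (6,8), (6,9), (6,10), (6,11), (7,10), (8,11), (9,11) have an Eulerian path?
No (4 vertices have odd degree: {6, 8, 10, 11}; Eulerian path requires 0 or 2)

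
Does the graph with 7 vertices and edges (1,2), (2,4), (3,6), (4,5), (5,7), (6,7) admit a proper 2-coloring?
Yes. Partition: {1, 3, 4, 7}, {2, 5, 6}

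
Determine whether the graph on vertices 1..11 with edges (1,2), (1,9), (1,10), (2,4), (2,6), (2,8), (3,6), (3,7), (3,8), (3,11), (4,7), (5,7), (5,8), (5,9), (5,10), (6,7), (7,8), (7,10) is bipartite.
No (odd cycle of length 5: 5 -> 9 -> 1 -> 10 -> 7 -> 5)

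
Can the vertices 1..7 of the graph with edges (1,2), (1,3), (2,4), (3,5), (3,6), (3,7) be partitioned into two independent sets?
Yes. Partition: {1, 4, 5, 6, 7}, {2, 3}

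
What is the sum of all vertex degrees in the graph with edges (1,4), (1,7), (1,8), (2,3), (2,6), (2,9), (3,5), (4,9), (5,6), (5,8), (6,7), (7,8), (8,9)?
26 (handshake: sum of degrees = 2|E| = 2 x 13 = 26)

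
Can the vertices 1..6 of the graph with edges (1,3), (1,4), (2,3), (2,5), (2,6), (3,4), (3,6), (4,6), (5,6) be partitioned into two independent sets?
No (odd cycle of length 3: 3 -> 1 -> 4 -> 3)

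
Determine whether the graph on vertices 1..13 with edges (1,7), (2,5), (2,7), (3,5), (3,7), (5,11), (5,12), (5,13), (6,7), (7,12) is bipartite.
Yes. Partition: {1, 2, 3, 4, 6, 8, 9, 10, 11, 12, 13}, {5, 7}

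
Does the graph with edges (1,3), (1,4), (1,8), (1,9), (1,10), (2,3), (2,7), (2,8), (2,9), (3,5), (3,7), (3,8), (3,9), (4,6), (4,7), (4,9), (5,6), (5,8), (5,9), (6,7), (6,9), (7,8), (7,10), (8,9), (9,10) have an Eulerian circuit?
No (2 vertices have odd degree: {1, 10}; Eulerian circuit requires 0)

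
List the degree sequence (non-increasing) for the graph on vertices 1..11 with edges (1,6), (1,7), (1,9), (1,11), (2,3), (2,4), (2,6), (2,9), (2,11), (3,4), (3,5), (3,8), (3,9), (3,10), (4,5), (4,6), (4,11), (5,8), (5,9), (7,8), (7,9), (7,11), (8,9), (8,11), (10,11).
[6, 6, 6, 5, 5, 5, 4, 4, 4, 3, 2] (degrees: deg(1)=4, deg(2)=5, deg(3)=6, deg(4)=5, deg(5)=4, deg(6)=3, deg(7)=4, deg(8)=5, deg(9)=6, deg(10)=2, deg(11)=6)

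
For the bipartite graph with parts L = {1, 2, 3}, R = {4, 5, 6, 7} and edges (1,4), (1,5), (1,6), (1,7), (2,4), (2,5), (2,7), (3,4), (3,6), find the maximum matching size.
3 (matching: (1,7), (2,5), (3,6); upper bound min(|L|,|R|) = min(3,4) = 3)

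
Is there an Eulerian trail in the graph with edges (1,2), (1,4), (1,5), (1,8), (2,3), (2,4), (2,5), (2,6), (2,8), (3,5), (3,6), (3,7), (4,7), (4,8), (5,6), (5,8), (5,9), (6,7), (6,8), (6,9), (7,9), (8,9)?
Yes — and in fact it has an Eulerian circuit (the graph is connected and all 9 vertices have even degree)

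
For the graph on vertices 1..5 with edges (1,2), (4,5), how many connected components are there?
3 (components: {1, 2}, {3}, {4, 5})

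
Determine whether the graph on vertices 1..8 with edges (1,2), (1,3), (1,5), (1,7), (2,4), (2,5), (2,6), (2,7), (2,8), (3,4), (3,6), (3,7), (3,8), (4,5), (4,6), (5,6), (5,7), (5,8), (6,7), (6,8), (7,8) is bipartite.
No (odd cycle of length 3: 5 -> 1 -> 2 -> 5)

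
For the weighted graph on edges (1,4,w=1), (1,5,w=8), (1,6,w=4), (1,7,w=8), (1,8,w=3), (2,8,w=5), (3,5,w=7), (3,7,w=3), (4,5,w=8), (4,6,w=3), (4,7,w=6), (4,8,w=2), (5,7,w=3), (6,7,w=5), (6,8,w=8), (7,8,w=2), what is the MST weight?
19 (MST edges: (1,4,w=1), (2,8,w=5), (3,7,w=3), (4,6,w=3), (4,8,w=2), (5,7,w=3), (7,8,w=2); sum of weights 1 + 5 + 3 + 3 + 2 + 3 + 2 = 19)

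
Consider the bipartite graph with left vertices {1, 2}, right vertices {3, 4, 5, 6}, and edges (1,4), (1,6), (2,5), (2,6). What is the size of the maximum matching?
2 (matching: (1,6), (2,5); upper bound min(|L|,|R|) = min(2,4) = 2)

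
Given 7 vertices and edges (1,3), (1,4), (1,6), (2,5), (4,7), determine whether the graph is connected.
No, it has 2 components: {1, 3, 4, 6, 7}, {2, 5}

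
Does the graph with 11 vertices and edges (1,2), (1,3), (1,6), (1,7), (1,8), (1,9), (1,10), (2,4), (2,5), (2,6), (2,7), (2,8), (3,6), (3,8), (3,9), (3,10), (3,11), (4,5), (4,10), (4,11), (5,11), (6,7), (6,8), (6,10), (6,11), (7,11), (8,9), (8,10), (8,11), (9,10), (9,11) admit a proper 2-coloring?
No (odd cycle of length 3: 9 -> 1 -> 3 -> 9)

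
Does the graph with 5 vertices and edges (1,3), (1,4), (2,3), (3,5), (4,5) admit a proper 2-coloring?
Yes. Partition: {1, 2, 5}, {3, 4}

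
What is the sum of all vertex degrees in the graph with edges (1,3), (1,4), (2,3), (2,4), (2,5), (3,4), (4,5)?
14 (handshake: sum of degrees = 2|E| = 2 x 7 = 14)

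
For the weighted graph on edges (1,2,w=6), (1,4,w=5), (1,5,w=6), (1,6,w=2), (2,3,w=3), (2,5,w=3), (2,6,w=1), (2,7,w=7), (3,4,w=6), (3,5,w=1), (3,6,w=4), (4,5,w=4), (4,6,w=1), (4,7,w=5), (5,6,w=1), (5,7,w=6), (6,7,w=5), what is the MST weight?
11 (MST edges: (1,6,w=2), (2,6,w=1), (3,5,w=1), (4,6,w=1), (4,7,w=5), (5,6,w=1); sum of weights 2 + 1 + 1 + 1 + 5 + 1 = 11)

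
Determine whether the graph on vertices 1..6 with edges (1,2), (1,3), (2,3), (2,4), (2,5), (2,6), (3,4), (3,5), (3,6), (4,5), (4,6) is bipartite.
No (odd cycle of length 3: 3 -> 1 -> 2 -> 3)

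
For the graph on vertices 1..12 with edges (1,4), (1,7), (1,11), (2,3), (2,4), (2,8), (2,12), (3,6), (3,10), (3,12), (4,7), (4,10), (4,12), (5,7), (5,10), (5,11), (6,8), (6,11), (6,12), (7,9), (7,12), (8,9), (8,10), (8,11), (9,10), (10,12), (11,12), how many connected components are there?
1 (components: {1, 2, 3, 4, 5, 6, 7, 8, 9, 10, 11, 12})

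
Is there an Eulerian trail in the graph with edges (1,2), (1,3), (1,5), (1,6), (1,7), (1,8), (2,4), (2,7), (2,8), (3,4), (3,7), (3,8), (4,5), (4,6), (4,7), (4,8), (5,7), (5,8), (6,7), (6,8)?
Yes — and in fact it has an Eulerian circuit (the graph is connected and all 8 vertices have even degree)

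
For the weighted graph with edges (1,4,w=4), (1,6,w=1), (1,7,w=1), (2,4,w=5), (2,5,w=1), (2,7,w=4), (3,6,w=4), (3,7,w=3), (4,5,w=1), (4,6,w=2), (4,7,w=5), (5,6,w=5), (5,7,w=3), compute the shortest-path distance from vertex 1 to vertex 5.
4 (path: 1 -> 7 -> 5; weights 1 + 3 = 4)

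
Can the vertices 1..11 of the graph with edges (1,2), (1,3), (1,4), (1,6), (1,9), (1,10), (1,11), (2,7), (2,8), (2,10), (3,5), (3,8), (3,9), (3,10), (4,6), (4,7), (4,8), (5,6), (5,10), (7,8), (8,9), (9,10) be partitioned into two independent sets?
No (odd cycle of length 3: 3 -> 1 -> 9 -> 3)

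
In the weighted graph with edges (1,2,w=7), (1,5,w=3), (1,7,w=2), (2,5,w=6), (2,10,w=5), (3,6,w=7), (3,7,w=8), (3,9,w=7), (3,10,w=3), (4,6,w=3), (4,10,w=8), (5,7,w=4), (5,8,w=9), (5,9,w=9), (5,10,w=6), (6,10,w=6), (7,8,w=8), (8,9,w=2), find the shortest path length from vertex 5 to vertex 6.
12 (path: 5 -> 10 -> 6; weights 6 + 6 = 12)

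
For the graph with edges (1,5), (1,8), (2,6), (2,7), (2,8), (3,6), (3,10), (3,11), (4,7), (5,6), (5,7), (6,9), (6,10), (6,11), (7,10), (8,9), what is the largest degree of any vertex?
6 (attained at vertex 6)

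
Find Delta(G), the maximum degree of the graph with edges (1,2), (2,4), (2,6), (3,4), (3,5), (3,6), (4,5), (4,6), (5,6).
4 (attained at vertices 4, 6)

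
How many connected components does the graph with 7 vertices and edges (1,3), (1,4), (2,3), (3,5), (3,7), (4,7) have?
2 (components: {1, 2, 3, 4, 5, 7}, {6})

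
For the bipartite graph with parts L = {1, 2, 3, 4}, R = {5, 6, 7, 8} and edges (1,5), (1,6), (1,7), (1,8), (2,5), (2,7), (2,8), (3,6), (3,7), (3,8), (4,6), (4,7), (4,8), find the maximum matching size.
4 (matching: (1,8), (2,5), (3,6), (4,7); upper bound min(|L|,|R|) = min(4,4) = 4)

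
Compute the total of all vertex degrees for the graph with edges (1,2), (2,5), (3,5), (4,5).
8 (handshake: sum of degrees = 2|E| = 2 x 4 = 8)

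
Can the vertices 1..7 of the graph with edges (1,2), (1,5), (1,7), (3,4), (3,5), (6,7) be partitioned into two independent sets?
Yes. Partition: {1, 3, 6}, {2, 4, 5, 7}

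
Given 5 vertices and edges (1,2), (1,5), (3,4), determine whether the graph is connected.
No, it has 2 components: {1, 2, 5}, {3, 4}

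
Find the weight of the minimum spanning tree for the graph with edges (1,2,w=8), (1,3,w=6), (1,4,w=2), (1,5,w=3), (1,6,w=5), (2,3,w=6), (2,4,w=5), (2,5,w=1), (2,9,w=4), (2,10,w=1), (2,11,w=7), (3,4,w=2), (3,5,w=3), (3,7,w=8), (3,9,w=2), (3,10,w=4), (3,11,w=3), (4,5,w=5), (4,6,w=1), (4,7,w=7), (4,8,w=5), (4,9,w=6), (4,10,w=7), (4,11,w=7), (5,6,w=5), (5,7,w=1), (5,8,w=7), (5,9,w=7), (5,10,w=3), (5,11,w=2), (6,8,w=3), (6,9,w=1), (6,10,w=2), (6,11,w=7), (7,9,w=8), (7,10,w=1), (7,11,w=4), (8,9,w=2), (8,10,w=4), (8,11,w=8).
15 (MST edges: (1,4,w=2), (2,5,w=1), (2,10,w=1), (3,9,w=2), (4,6,w=1), (5,7,w=1), (5,11,w=2), (6,9,w=1), (6,10,w=2), (8,9,w=2); sum of weights 2 + 1 + 1 + 2 + 1 + 1 + 2 + 1 + 2 + 2 = 15)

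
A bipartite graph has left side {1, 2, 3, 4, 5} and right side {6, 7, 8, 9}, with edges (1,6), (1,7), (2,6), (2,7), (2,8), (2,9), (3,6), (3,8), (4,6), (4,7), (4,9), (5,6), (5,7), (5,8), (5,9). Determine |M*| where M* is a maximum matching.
4 (matching: (1,7), (2,9), (3,8), (4,6); upper bound min(|L|,|R|) = min(5,4) = 4)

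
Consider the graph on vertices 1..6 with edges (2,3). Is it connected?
No, it has 5 components: {1}, {2, 3}, {4}, {5}, {6}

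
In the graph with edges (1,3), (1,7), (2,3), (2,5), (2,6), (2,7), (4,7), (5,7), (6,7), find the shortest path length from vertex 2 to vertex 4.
2 (path: 2 -> 7 -> 4, 2 edges)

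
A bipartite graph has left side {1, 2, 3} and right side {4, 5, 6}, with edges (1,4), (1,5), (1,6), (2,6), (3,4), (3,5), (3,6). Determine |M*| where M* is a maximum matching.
3 (matching: (1,4), (2,6), (3,5); upper bound min(|L|,|R|) = min(3,3) = 3)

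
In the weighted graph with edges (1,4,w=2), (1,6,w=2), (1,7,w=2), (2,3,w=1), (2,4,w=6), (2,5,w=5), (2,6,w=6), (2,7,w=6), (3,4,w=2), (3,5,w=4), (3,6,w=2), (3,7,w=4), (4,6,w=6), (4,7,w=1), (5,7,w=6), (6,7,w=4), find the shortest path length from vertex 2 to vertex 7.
4 (path: 2 -> 3 -> 4 -> 7; weights 1 + 2 + 1 = 4)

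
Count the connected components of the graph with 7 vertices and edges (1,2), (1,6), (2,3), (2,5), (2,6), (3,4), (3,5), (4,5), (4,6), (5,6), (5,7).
1 (components: {1, 2, 3, 4, 5, 6, 7})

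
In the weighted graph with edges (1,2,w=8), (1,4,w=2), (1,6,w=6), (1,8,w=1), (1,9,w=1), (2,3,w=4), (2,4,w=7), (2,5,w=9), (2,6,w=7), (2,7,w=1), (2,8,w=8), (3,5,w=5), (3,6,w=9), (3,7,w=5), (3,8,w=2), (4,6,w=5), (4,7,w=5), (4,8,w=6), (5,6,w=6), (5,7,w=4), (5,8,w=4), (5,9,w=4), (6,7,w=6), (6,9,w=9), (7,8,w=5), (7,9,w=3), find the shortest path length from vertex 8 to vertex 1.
1 (path: 8 -> 1; weights 1 = 1)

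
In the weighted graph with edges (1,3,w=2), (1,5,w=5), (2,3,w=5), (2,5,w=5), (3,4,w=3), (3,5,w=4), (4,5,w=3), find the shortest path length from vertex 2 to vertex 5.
5 (path: 2 -> 5; weights 5 = 5)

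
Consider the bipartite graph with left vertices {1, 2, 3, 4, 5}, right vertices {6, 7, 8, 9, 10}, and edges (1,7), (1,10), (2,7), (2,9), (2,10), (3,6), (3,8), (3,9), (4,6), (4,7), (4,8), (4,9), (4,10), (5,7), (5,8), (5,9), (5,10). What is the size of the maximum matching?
5 (matching: (1,10), (2,9), (3,8), (4,6), (5,7); upper bound min(|L|,|R|) = min(5,5) = 5)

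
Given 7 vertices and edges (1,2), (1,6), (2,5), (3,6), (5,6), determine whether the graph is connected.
No, it has 3 components: {1, 2, 3, 5, 6}, {4}, {7}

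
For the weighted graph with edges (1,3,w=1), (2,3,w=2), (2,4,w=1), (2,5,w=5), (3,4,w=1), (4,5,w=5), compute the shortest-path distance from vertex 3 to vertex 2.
2 (path: 3 -> 2; weights 2 = 2)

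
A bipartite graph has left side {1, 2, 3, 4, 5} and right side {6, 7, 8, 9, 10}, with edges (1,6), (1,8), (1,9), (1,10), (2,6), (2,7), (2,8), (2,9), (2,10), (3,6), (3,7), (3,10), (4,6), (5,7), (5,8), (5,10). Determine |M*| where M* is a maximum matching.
5 (matching: (1,10), (2,9), (3,7), (4,6), (5,8); upper bound min(|L|,|R|) = min(5,5) = 5)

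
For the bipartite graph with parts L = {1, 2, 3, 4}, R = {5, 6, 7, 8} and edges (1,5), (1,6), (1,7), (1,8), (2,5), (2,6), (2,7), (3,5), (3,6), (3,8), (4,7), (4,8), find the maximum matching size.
4 (matching: (1,8), (2,5), (3,6), (4,7); upper bound min(|L|,|R|) = min(4,4) = 4)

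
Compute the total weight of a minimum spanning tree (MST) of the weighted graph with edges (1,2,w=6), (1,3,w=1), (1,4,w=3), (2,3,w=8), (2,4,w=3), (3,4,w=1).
5 (MST edges: (1,3,w=1), (2,4,w=3), (3,4,w=1); sum of weights 1 + 3 + 1 = 5)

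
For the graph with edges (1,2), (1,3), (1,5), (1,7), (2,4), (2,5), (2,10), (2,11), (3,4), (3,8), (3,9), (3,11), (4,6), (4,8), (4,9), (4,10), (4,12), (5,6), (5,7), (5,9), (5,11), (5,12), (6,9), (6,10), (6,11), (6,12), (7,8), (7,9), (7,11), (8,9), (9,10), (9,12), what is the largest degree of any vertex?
8 (attained at vertex 9)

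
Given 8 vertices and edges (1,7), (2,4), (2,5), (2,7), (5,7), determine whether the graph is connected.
No, it has 4 components: {1, 2, 4, 5, 7}, {3}, {6}, {8}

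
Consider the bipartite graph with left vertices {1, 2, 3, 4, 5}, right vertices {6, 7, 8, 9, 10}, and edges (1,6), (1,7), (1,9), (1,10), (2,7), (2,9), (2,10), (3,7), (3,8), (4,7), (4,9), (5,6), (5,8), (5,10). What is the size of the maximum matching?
5 (matching: (1,10), (2,9), (3,8), (4,7), (5,6); upper bound min(|L|,|R|) = min(5,5) = 5)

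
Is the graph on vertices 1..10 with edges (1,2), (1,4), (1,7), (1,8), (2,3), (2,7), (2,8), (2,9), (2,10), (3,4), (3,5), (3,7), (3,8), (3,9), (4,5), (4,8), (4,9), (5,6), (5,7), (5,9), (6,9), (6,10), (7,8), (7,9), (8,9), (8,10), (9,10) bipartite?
No (odd cycle of length 3: 8 -> 1 -> 4 -> 8)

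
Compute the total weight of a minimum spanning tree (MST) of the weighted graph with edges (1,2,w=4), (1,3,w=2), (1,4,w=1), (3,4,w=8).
7 (MST edges: (1,2,w=4), (1,3,w=2), (1,4,w=1); sum of weights 4 + 2 + 1 = 7)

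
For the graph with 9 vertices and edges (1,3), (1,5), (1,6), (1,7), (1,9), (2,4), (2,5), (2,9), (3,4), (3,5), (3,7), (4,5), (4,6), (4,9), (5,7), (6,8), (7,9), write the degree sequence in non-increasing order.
[5, 5, 5, 4, 4, 4, 3, 3, 1] (degrees: deg(1)=5, deg(2)=3, deg(3)=4, deg(4)=5, deg(5)=5, deg(6)=3, deg(7)=4, deg(8)=1, deg(9)=4)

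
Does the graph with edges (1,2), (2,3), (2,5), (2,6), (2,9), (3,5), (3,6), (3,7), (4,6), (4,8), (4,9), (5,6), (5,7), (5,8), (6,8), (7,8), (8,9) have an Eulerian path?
No (8 vertices have odd degree: {1, 2, 4, 5, 6, 7, 8, 9}; Eulerian path requires 0 or 2)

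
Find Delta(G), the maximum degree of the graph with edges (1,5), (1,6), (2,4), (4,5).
2 (attained at vertices 1, 4, 5)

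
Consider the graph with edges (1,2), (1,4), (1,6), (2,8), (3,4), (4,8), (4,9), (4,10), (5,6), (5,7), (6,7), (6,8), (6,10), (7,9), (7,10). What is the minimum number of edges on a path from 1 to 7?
2 (path: 1 -> 6 -> 7, 2 edges)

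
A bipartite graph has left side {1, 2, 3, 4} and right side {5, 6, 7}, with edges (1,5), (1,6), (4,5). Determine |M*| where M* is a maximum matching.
2 (matching: (1,6), (4,5); upper bound min(|L|,|R|) = min(4,3) = 3)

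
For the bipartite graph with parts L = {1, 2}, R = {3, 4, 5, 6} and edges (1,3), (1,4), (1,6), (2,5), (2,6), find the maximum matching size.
2 (matching: (1,6), (2,5); upper bound min(|L|,|R|) = min(2,4) = 2)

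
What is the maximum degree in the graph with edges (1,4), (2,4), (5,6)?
2 (attained at vertex 4)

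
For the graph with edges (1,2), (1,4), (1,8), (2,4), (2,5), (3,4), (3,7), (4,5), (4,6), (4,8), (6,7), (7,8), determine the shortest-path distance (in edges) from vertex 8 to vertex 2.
2 (path: 8 -> 1 -> 2, 2 edges)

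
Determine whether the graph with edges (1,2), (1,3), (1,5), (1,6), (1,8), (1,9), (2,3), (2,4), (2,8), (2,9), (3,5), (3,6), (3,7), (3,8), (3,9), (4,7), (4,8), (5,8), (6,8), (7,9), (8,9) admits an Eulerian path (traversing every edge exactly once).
No (8 vertices have odd degree: {2, 3, 4, 5, 6, 7, 8, 9}; Eulerian path requires 0 or 2)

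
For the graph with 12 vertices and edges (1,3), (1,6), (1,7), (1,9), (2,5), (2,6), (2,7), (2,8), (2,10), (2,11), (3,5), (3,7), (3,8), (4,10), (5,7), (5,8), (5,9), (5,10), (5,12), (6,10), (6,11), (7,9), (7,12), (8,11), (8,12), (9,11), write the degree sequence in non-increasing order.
[7, 6, 6, 5, 4, 4, 4, 4, 4, 4, 3, 1] (degrees: deg(1)=4, deg(2)=6, deg(3)=4, deg(4)=1, deg(5)=7, deg(6)=4, deg(7)=6, deg(8)=5, deg(9)=4, deg(10)=4, deg(11)=4, deg(12)=3)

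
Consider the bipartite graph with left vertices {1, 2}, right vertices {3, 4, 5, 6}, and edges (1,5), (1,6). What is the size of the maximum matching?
1 (matching: (1,6); upper bound min(|L|,|R|) = min(2,4) = 2)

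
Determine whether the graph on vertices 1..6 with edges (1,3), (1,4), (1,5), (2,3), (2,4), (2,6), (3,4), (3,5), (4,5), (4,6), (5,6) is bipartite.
No (odd cycle of length 3: 5 -> 1 -> 4 -> 5)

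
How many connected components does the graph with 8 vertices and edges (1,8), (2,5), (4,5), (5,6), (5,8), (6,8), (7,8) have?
2 (components: {1, 2, 4, 5, 6, 7, 8}, {3})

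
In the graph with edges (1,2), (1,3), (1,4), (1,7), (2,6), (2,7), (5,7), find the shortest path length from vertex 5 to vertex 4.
3 (path: 5 -> 7 -> 1 -> 4, 3 edges)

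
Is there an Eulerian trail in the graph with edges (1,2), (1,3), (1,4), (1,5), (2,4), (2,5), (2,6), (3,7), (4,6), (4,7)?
Yes — and in fact it has an Eulerian circuit (the graph is connected and all 7 vertices have even degree)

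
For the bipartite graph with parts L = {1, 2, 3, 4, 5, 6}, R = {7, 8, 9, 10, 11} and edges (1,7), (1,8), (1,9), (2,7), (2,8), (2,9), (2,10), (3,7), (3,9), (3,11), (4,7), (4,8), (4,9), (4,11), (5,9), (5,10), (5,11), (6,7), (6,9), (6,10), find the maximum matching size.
5 (matching: (1,9), (2,10), (3,11), (4,8), (6,7); upper bound min(|L|,|R|) = min(6,5) = 5)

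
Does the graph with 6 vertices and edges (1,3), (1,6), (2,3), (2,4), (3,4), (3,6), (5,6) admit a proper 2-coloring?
No (odd cycle of length 3: 3 -> 1 -> 6 -> 3)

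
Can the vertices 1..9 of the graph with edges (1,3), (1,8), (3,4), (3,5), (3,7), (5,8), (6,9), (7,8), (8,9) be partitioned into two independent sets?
Yes. Partition: {1, 2, 4, 5, 7, 9}, {3, 6, 8}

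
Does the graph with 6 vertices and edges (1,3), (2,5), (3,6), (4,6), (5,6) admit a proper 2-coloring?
Yes. Partition: {1, 2, 6}, {3, 4, 5}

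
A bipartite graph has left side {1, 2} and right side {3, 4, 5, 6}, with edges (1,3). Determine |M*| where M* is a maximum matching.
1 (matching: (1,3); upper bound min(|L|,|R|) = min(2,4) = 2)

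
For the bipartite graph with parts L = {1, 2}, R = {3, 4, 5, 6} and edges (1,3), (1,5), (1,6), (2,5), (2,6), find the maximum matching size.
2 (matching: (1,6), (2,5); upper bound min(|L|,|R|) = min(2,4) = 2)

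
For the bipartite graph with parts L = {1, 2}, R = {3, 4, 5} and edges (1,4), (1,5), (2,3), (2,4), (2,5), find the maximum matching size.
2 (matching: (1,5), (2,4); upper bound min(|L|,|R|) = min(2,3) = 2)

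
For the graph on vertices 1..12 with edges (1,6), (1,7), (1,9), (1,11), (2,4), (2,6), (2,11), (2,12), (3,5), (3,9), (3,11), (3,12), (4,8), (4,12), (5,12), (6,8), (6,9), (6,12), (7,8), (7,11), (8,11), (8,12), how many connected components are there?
2 (components: {1, 2, 3, 4, 5, 6, 7, 8, 9, 11, 12}, {10})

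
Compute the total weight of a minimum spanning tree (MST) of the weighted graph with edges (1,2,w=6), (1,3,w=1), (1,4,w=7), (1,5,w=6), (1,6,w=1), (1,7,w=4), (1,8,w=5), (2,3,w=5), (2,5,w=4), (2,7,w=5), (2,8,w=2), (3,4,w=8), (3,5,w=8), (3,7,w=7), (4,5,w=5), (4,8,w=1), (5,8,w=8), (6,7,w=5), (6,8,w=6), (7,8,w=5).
18 (MST edges: (1,3,w=1), (1,6,w=1), (1,7,w=4), (1,8,w=5), (2,5,w=4), (2,8,w=2), (4,8,w=1); sum of weights 1 + 1 + 4 + 5 + 4 + 2 + 1 = 18)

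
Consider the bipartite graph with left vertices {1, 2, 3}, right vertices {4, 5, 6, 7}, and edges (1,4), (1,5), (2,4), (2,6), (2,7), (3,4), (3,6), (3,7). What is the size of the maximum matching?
3 (matching: (1,5), (2,7), (3,6); upper bound min(|L|,|R|) = min(3,4) = 3)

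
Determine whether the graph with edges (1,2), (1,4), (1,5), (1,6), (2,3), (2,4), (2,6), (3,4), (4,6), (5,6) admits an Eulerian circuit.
Yes (the graph is connected and all 6 vertices have even degree)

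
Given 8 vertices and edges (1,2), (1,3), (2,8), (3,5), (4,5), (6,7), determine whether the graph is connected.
No, it has 2 components: {1, 2, 3, 4, 5, 8}, {6, 7}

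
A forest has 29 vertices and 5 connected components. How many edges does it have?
24 (Each of the 5 component trees on V_i vertices has V_i - 1 edges; summing gives V - C = 29 - 5 = 24)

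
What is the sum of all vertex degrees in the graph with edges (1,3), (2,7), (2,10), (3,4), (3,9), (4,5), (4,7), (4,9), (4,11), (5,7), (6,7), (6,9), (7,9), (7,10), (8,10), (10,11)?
32 (handshake: sum of degrees = 2|E| = 2 x 16 = 32)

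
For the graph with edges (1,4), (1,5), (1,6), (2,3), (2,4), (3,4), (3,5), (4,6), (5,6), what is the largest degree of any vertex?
4 (attained at vertex 4)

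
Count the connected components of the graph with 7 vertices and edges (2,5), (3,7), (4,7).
4 (components: {1}, {2, 5}, {3, 4, 7}, {6})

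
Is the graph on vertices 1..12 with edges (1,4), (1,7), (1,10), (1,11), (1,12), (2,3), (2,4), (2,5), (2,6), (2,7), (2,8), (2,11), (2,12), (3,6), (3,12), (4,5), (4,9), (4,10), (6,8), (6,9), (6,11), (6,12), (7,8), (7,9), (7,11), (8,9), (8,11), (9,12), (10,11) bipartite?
No (odd cycle of length 3: 11 -> 1 -> 7 -> 11)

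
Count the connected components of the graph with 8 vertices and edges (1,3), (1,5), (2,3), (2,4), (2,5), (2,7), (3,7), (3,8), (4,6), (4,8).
1 (components: {1, 2, 3, 4, 5, 6, 7, 8})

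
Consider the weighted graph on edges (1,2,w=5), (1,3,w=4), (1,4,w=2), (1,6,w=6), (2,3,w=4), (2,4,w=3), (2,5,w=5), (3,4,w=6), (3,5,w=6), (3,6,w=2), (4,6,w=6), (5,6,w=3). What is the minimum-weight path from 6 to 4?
6 (path: 6 -> 4; weights 6 = 6)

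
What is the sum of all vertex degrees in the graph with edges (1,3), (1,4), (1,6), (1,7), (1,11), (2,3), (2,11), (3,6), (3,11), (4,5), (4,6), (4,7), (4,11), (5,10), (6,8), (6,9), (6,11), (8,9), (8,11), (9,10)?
40 (handshake: sum of degrees = 2|E| = 2 x 20 = 40)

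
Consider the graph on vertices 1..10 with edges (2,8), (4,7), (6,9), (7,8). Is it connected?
No, it has 6 components: {1}, {2, 4, 7, 8}, {3}, {5}, {6, 9}, {10}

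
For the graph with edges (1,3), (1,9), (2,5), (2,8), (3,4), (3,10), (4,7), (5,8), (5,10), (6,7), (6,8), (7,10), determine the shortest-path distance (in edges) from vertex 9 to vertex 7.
4 (path: 9 -> 1 -> 3 -> 10 -> 7, 4 edges)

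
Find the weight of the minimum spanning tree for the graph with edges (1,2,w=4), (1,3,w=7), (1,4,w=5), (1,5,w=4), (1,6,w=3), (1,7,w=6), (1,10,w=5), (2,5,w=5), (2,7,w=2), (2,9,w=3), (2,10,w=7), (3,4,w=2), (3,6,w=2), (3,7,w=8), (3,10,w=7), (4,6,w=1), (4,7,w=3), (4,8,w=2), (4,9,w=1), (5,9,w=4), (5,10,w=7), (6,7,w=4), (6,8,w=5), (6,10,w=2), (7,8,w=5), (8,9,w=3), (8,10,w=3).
20 (MST edges: (1,5,w=4), (1,6,w=3), (2,7,w=2), (2,9,w=3), (3,6,w=2), (4,6,w=1), (4,8,w=2), (4,9,w=1), (6,10,w=2); sum of weights 4 + 3 + 2 + 3 + 2 + 1 + 2 + 1 + 2 = 20)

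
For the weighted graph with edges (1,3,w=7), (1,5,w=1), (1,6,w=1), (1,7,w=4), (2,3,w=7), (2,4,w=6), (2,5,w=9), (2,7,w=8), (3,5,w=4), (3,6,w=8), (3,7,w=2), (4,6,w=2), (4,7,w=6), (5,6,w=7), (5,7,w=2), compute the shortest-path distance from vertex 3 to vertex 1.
5 (path: 3 -> 5 -> 1; weights 4 + 1 = 5)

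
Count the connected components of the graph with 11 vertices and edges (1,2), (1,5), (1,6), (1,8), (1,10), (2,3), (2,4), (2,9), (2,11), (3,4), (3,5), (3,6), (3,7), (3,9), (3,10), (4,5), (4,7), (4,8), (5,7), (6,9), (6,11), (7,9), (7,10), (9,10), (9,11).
1 (components: {1, 2, 3, 4, 5, 6, 7, 8, 9, 10, 11})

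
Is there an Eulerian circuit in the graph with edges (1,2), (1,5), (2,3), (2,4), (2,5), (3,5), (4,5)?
Yes (the graph is connected and all 5 vertices have even degree)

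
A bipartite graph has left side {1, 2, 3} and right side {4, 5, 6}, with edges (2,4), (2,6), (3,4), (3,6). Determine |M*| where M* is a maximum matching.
2 (matching: (2,6), (3,4); upper bound min(|L|,|R|) = min(3,3) = 3)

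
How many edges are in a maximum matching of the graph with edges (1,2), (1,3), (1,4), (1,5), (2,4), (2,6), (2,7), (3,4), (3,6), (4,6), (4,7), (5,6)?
3 (matching: (1,4), (2,7), (5,6); upper bound floor(n/2) = floor(7/2) = 3)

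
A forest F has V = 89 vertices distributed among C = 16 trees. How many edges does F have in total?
73 (Each of the 16 component trees on V_i vertices has V_i - 1 edges; summing gives V - C = 89 - 16 = 73)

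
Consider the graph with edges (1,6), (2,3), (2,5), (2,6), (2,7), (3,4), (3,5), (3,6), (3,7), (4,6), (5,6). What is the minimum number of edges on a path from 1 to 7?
3 (path: 1 -> 6 -> 3 -> 7, 3 edges)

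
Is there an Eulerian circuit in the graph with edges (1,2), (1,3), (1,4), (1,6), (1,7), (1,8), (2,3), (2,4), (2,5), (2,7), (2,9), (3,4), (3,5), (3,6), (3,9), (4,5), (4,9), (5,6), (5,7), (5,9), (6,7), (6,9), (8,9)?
No (2 vertices have odd degree: {4, 6}; Eulerian circuit requires 0)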